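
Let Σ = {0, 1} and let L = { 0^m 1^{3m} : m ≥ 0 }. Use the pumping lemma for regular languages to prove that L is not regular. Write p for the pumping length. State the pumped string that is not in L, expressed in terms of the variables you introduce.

Toward a contradiction, assume L is regular with pumping length p.
Take w = 0^p 1^{3p}. Then w ∈ L and |w| = 4p ≥ p.
By the pumping lemma, w = xyz with |xy| ≤ p and |y| > 0.
Because |xy| ≤ p and w begins with p copies of 0, we have y = 0^k with 1 ≤ k ≤ p.
Pump with i = 2: xy^2z = 0^{p+k} 1^{3p}. For this to lie in L we would need 3p = 3(p+k), which forces k = 0. But k ≥ 1, so xy^2z ∉ L.
This is a contradiction; hence L is not regular.

0^{p+k} 1^{3p}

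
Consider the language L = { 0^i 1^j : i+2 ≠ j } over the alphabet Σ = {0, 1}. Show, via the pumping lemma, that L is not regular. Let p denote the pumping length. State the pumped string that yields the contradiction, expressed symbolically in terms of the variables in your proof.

0^{p+p!} 1^{p+p!+2}

Suppose for contradiction that L is regular, and let p be the pumping length.
Choose w = 0^p 1^{p+p!+2}. Since p ≠ (p+p!+2)-2 = p+p!, w ∈ L; and |w| ≥ p.
By the pumping lemma, w = xyz with |xy| ≤ p and y is nonempty.
The first p characters of w are 0's, so xy (and hence y) consists only of 0's. Write y = 0^k, 1 ≤ k ≤ p.
Since 1 ≤ k ≤ p, k divides p!; set t = 1 + p!/k. Then xy^t z has p + (p!/k)·k = p + p! copies of 0. Now the 0-count is p+p! and (1-count)-2 = (p+p!+2)-2 = p+p!, so i+2 ≠ j fails. So xy^t z = 0^{p+p!} 1^{p+p!+2} ∉ L.
This is a contradiction; hence L is not regular.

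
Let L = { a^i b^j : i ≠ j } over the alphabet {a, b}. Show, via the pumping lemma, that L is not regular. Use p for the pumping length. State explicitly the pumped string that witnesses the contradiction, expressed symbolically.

a^{p+p!} b^{p+p!}

Assume L is regular; let p be its pumping constant.
Choose w = a^p b^{p+p!}. Since p ≠ p+p!, w ∈ L; and |w| ≥ p.
The pumping lemma gives a decomposition w = xyz where |xy| ≤ p and |y| ≥ 1.
Because |xy| ≤ p and w begins with p copies of a, we have y = a^k with 1 ≤ k ≤ p.
Since 1 ≤ k ≤ p, k divides p!; set t = 1 + p!/k. Then xy^t z has p + (p!/k)·k = p + p! copies of a. Now the a-count equals the b-count, so i ≠ j fails. So xy^t z = a^{p+p!} b^{p+p!} ∉ L.
Contradiction. Therefore L is not regular.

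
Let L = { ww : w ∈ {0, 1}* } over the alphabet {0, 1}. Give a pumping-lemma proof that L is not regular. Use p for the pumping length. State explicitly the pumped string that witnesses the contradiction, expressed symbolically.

Suppose for contradiction that L is regular, and let p be the pumping length.
Take w = 0^p 1^p 0^p 1^p = uu where u = 0^p1^p; then w ∈ L and |w| = 4p ≥ p.
By the pumping lemma, w = xyz with |xy| ≤ p and |y| > 0.
The first p characters of w are 0's, so xy (and hence y) consists only of 0's. Write y = 0^k, 1 ≤ k ≤ p.
Pump with i = 2: xy^2z = 0^{p+k} 1^p 0^p 1^p, of length 4p+k. Suppose this equals vv. The string starts with 0 and ends with 1, so v does too; thus the boundary between the two copies of v is a 1→0 transition. There is exactly one such transition, at position 2p+k, so |v| = 2p+k and |vv| = 4p+2k ≠ 4p+k since k ≥ 1. So xy^2z ∉ L.
This is a contradiction; hence L is not regular.

0^{p+k} 1^p 0^p 1^p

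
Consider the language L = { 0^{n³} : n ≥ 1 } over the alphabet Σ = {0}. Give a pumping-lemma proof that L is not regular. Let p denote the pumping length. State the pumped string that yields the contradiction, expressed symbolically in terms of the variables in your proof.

0^{p³+k}

Assume L is regular; let p be its pumping constant.
Take w = 0^{p³} ∈ L with |w| = p³ ≥ p.
The pumping lemma gives a decomposition w = xyz where |xy| ≤ p and |y| ≥ 1.
Then y = 0^k for some k with 1 ≤ k ≤ p.
Pump with i = 2: xy^2z = 0^{p³+k}. Since 1 ≤ k ≤ p, p³ < p³+k ≤ p³+p < p³+3p²+3p+1 = (p+1)³, so p³+k is not a perfect cube. So xy^2z ∉ L.
This is a contradiction; hence L is not regular.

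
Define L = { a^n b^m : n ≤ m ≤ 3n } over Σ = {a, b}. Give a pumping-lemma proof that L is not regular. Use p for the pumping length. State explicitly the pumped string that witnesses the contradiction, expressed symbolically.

Suppose for contradiction that L is regular, and let p be the pumping length.
Take w = a^p b^p ∈ L (since p ≤ p ≤ 3p), with |w| = 2p ≥ p.
Write w = xyz as guaranteed by the lemma, with |xy| ≤ p and |y| > 0.
Since the first p symbols of w are all a's and |xy| ≤ p, y lies entirely in the leading a-block: y = a^k for some k with 1 ≤ k ≤ p.
Pump with i = 2: xy^2z = a^{p+k} b^p. Now n = p+k > p = m, so the condition n ≤ m fails. Thus xy^2z ∉ L.
Contradiction. Therefore L is not regular.

a^{p+k} b^p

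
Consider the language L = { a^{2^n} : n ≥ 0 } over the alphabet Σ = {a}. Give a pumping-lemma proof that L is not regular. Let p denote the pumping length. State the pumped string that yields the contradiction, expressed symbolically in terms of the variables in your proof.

Assume L is regular. Let p be the pumping length given by the pumping lemma.
Take w = a^{2^p} ∈ L with |w| = 2^p ≥ p.
Write w = xyz as guaranteed by the lemma, with |xy| ≤ p and |y| > 0.
Then y = a^k for some k with 1 ≤ k ≤ p.
Pump with i = 2: xy^2z = a^{2^p+k}. Since 1 ≤ k ≤ p < 2^p, we have 2^p < 2^p+k < 2^{p+1}, so 2^p+k is not a power of 2. So xy^2z ∉ L.
This is a contradiction; hence L is not regular.

a^{2^p+k}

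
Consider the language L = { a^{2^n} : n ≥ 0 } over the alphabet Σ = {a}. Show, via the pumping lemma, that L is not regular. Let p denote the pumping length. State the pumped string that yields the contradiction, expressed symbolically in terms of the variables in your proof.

Assume L is regular; let p be its pumping constant.
Take w = a^{2^p} ∈ L with |w| = 2^p ≥ p.
By the pumping lemma, w = xyz with |xy| ≤ p and |y| ≥ 1.
Then y = a^k for some k with 1 ≤ k ≤ p.
Pump with i = 2: xy^2z = a^{2^p+k}. Since 1 ≤ k ≤ p < 2^p, we have 2^p < 2^p+k < 2^{p+1}, so 2^p+k is not a power of 2. So xy^2z ∉ L.
This contradicts the pumping lemma, so L is not regular.

a^{2^p+k}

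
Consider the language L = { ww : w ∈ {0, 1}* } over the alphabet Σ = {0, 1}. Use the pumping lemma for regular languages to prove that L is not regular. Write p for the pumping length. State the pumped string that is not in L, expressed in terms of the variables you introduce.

0^{p+k} 1^p 0^p 1^p

Toward a contradiction, assume L is regular with pumping length p.
Take w = 0^p 1^p 0^p 1^p = uu where u = 0^p1^p; then w ∈ L and |w| = 4p ≥ p.
By the pumping lemma, w = xyz with |xy| ≤ p and |y| > 0.
Because |xy| ≤ p and w begins with p copies of 0, we have y = 0^k with 1 ≤ k ≤ p.
Pump with i = 2: xy^2z = 0^{p+k} 1^p 0^p 1^p, of length 4p+k. Suppose this equals vv. The string starts with 0 and ends with 1, so v does too; thus the boundary between the two copies of v is a 1→0 transition. There is exactly one such transition, at position 2p+k, so |v| = 2p+k and |vv| = 4p+2k ≠ 4p+k since k ≥ 1. So xy^2z ∉ L.
This is a contradiction; hence L is not regular.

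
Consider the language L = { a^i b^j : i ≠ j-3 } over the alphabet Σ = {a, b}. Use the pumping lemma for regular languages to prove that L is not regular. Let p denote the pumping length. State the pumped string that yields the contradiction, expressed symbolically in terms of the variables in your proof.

Assume L is regular. Let p be the pumping length given by the pumping lemma.
Choose w = a^p b^{p+p!+3}. Since p ≠ (p+p!+3)-3 = p+p!, w ∈ L; and |w| ≥ p.
Write w = xyz as guaranteed by the lemma, with |xy| ≤ p and |y| ≥ 1.
Since the first p symbols of w are all a's and |xy| ≤ p, y lies entirely in the leading a-block: y = a^k for some k with 1 ≤ k ≤ p.
Since 1 ≤ k ≤ p, k divides p!; set t = 1 + p!/k. Then xy^t z has p + (p!/k)·k = p + p! copies of a. Now the a-count is p+p! and (b-count)-3 = (p+p!+3)-3 = p+p!, so i ≠ j-3 fails. So xy^t z = a^{p+p!} b^{p+p!+3} ∉ L.
Contradiction. Therefore L is not regular.

a^{p+p!} b^{p+p!+3}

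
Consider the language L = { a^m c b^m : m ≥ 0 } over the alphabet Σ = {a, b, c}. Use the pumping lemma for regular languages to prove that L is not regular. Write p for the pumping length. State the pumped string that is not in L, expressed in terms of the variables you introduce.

a^{p+k} c b^p

Assume L is regular; let p be its pumping constant.
Take w = a^p c b^p ∈ L with |w| = 2p+1 ≥ p.
Write w = xyz as guaranteed by the lemma, with |xy| ≤ p and |y| ≥ 1.
The first p characters of w are a's, so xy (and hence y) consists only of a's. Write y = a^k, 1 ≤ k ≤ p.
Pump with i = 2: xy^2z = a^{p+k} c b^p, which would require p+k = p. But k ≥ 1, so xy^2z ∉ L.
Contradiction. Therefore L is not regular.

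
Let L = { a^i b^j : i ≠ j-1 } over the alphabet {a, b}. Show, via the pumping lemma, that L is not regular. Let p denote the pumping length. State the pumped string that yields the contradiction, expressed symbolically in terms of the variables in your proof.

Assume L is regular. Let p be the pumping length given by the pumping lemma.
Choose w = a^p b^{p+p!+1}. Since p ≠ (p+p!+1)-1 = p+p!, w ∈ L; and |w| ≥ p.
By the pumping lemma, w = xyz with |xy| ≤ p and |y| > 0.
Because |xy| ≤ p and w begins with p copies of a, we have y = a^k with 1 ≤ k ≤ p.
Since 1 ≤ k ≤ p, k divides p!; set t = 1 + p!/k. Then xy^t z has p + (p!/k)·k = p + p! copies of a. Now the a-count is p+p! and (b-count)-1 = (p+p!+1)-1 = p+p!, so i ≠ j-1 fails. So xy^t z = a^{p+p!} b^{p+p!+1} ∉ L.
This contradicts the pumping lemma, so L is not regular.

a^{p+p!} b^{p+p!+1}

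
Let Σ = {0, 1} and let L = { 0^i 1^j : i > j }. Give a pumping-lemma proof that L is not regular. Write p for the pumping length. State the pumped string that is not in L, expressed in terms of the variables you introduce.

0^{p+1-k} 1^p

Toward a contradiction, assume L is regular with pumping length p.
Choose w = 0^{p+1} 1^p ∈ L, with |w| = 2p+1 ≥ p.
Write w = xyz as guaranteed by the lemma, with |xy| ≤ p and y is nonempty.
Because |xy| ≤ p and w begins with p copies of 0, we have y = 0^k with 1 ≤ k ≤ p.
Consider xy^0z = xz = 0^{p+1-k} 1^p. Since k ≥ 1, the 0-count p+1-k is at most p, so i > j fails; thus xz ∉ L.
This contradicts the pumping lemma, so L is not regular.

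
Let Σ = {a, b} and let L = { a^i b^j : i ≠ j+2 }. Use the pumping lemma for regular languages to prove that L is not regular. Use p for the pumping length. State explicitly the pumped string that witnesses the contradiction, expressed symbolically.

Assume L is regular. Let p be the pumping length given by the pumping lemma.
Choose w = a^p b^{p+p!-2}. Since p ≠ (p+p!-2)+2 = p+p!, w ∈ L; and |w| ≥ p.
By the pumping lemma, w = xyz with |xy| ≤ p and |y| ≥ 1.
Because |xy| ≤ p and w begins with p copies of a, we have y = a^k with 1 ≤ k ≤ p.
Since 1 ≤ k ≤ p, k divides p!; set t = 1 + p!/k. Then xy^t z has p + (p!/k)·k = p + p! copies of a. Now the a-count is p+p! and (b-count)+2 = (p+p!-2)+2 = p+p!, so i ≠ j+2 fails. So xy^t z = a^{p+p!} b^{p+p!-2} ∉ L.
This is a contradiction; hence L is not regular.

a^{p+p!} b^{p+p!-2}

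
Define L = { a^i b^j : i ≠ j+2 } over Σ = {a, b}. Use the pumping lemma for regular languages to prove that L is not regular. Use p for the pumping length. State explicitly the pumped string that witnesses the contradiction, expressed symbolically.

a^{p+p!} b^{p+p!-2}

Assume L is regular; let p be its pumping constant.
Choose w = a^p b^{p+p!-2}. Since p ≠ (p+p!-2)+2 = p+p!, w ∈ L; and |w| ≥ p.
The pumping lemma gives a decomposition w = xyz where |xy| ≤ p and y is nonempty.
The first p characters of w are a's, so xy (and hence y) consists only of a's. Write y = a^k, 1 ≤ k ≤ p.
Since 1 ≤ k ≤ p, k divides p!; set t = 1 + p!/k. Then xy^t z has p + (p!/k)·k = p + p! copies of a. Now the a-count is p+p! and (b-count)+2 = (p+p!-2)+2 = p+p!, so i ≠ j+2 fails. So xy^t z = a^{p+p!} b^{p+p!-2} ∉ L.
This is a contradiction; hence L is not regular.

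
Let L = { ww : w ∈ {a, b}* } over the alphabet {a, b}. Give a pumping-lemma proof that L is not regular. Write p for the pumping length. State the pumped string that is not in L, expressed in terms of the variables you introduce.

a^{p+k} b^p a^p b^p

Assume L is regular. Let p be the pumping length given by the pumping lemma.
Take w = a^p b^p a^p b^p = uu where u = a^pb^p; then w ∈ L and |w| = 4p ≥ p.
The pumping lemma gives a decomposition w = xyz where |xy| ≤ p and y is nonempty.
The first p characters of w are a's, so xy (and hence y) consists only of a's. Write y = a^k, 1 ≤ k ≤ p.
Pump with i = 2: xy^2z = a^{p+k} b^p a^p b^p, of length 4p+k. Suppose this equals vv. The string starts with a and ends with b, so v does too; thus the boundary between the two copies of v is a b→a transition. There is exactly one such transition, at position 2p+k, so |v| = 2p+k and |vv| = 4p+2k ≠ 4p+k since k ≥ 1. So xy^2z ∉ L.
Contradiction. Therefore L is not regular.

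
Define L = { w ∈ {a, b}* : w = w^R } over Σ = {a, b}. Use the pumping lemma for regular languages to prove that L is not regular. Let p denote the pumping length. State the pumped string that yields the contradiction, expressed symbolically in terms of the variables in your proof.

Toward a contradiction, assume L is regular with pumping length p.
Take w = a^p b a^p, a palindrome of length 2p+1 ≥ p.
The pumping lemma gives a decomposition w = xyz where |xy| ≤ p and |y| > 0.
Since the first p symbols of w are all a's and |xy| ≤ p, y lies entirely in the leading a-block: y = a^k for some k with 1 ≤ k ≤ p.
Pump with i = 2: xy^2z = a^{p+k} b a^p. Its reverse is a^p b a^{p+k}, which differs from xy^2z since k ≥ 1. So xy^2z is not a palindrome and xy^2z ∉ L.
Contradiction. Therefore L is not regular.

a^{p+k} b a^p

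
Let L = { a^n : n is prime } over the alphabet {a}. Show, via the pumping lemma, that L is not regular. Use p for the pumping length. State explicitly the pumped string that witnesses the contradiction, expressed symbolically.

a^{q(1+k)}

Suppose for contradiction that L is regular, and let p be the pumping length.
Let q be a prime with q ≥ p+2 (infinitely many primes exist), and take w = a^q ∈ L with |w| = q ≥ p.
The pumping lemma gives a decomposition w = xyz where |xy| ≤ p and y is nonempty.
Then y = a^k for some k with 1 ≤ k ≤ p.
Since 1 ≤ k ≤ p, |xz| = q-k. Pump with i = q+1: |xy^{q+1}z| = (q-k)+(q+1)k = q+qk = q(1+k), which is composite (both factors ≥ 2). So xy^{q+1}z = a^{q(1+k)} ∉ L.
This is a contradiction; hence L is not regular.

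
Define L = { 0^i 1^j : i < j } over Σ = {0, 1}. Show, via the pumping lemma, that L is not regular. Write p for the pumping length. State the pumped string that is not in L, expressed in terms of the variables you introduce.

Toward a contradiction, assume L is regular with pumping length p.
Choose w = 0^p 1^{p+1} ∈ L, with |w| = 2p+1 ≥ p.
The pumping lemma gives a decomposition w = xyz where |xy| ≤ p and y is nonempty.
Because |xy| ≤ p and w begins with p copies of 0, we have y = 0^k with 1 ≤ k ≤ p.
Consider xy^2z = 0^{p+k} 1^{p+1}. Since k ≥ 1, the 0-count p+k is at least p+1, so i < j fails; thus xy^2z ∉ L.
This contradicts the pumping lemma, so L is not regular.

0^{p+k} 1^{p+1}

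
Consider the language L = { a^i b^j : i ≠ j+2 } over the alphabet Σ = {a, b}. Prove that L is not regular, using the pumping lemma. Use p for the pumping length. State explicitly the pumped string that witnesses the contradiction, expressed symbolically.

Assume L is regular; let p be its pumping constant.
Choose w = a^p b^{p+p!-2}. Since p ≠ (p+p!-2)+2 = p+p!, w ∈ L; and |w| ≥ p.
By the pumping lemma, w = xyz with |xy| ≤ p and |y| > 0.
The first p characters of w are a's, so xy (and hence y) consists only of a's. Write y = a^k, 1 ≤ k ≤ p.
Since 1 ≤ k ≤ p, k divides p!; set t = 1 + p!/k. Then xy^t z has p + (p!/k)·k = p + p! copies of a. Now the a-count is p+p! and (b-count)+2 = (p+p!-2)+2 = p+p!, so i ≠ j+2 fails. So xy^t z = a^{p+p!} b^{p+p!-2} ∉ L.
This contradicts the pumping lemma, so L is not regular.

a^{p+p!} b^{p+p!-2}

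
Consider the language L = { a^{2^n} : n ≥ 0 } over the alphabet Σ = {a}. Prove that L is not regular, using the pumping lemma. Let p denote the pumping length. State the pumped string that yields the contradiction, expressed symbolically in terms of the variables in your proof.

a^{2^p+k}

Suppose for contradiction that L is regular, and let p be the pumping length.
Take w = a^{2^p} ∈ L with |w| = 2^p ≥ p.
Write w = xyz as guaranteed by the lemma, with |xy| ≤ p and |y| ≥ 1.
Then y = a^k for some k with 1 ≤ k ≤ p.
Pump with i = 2: xy^2z = a^{2^p+k}. Since 1 ≤ k ≤ p < 2^p, we have 2^p < 2^p+k < 2^{p+1}, so 2^p+k is not a power of 2. So xy^2z ∉ L.
Contradiction. Therefore L is not regular.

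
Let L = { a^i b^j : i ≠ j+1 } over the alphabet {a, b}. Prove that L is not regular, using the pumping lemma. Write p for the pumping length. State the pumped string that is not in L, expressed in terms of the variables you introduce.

Suppose for contradiction that L is regular, and let p be the pumping length.
Choose w = a^p b^{p+p!-1}. Since p ≠ (p+p!-1)+1 = p+p!, w ∈ L; and |w| ≥ p.
By the pumping lemma, w = xyz with |xy| ≤ p and |y| ≥ 1.
The first p characters of w are a's, so xy (and hence y) consists only of a's. Write y = a^k, 1 ≤ k ≤ p.
Since 1 ≤ k ≤ p, k divides p!; set t = 1 + p!/k. Then xy^t z has p + (p!/k)·k = p + p! copies of a. Now the a-count is p+p! and (b-count)+1 = (p+p!-1)+1 = p+p!, so i ≠ j+1 fails. So xy^t z = a^{p+p!} b^{p+p!-1} ∉ L.
This is a contradiction; hence L is not regular.

a^{p+p!} b^{p+p!-1}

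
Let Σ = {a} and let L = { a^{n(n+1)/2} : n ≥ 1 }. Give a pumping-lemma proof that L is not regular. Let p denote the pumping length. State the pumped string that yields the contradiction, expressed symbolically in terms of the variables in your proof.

a^{p(p+1)/2+k}

Assume L is regular; let p be its pumping constant.
Take w = a^{p(p+1)/2} ∈ L with |w| = p(p+1)/2 ≥ p.
By the pumping lemma, w = xyz with |xy| ≤ p and |y| > 0.
Then y = a^k for some k with 1 ≤ k ≤ p.
Pump with i = 2: xy^2z = a^{p(p+1)/2+k}. Since 1 ≤ k ≤ p, p(p+1)/2 < p(p+1)/2+k ≤ p(p+1)/2+p < (p+1)(p+2)/2, so p(p+1)/2+k is strictly between consecutive triangular numbers. So xy^2z ∉ L.
This contradicts the pumping lemma, so L is not regular.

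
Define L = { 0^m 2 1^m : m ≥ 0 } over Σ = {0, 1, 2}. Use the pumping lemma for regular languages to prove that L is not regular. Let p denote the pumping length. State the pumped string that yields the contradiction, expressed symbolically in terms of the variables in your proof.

0^{p+k} 2 1^p

Assume L is regular. Let p be the pumping length given by the pumping lemma.
Take w = 0^p 2 1^p ∈ L with |w| = 2p+1 ≥ p.
Write w = xyz as guaranteed by the lemma, with |xy| ≤ p and |y| > 0.
Since the first p symbols of w are all 0's and |xy| ≤ p, y lies entirely in the leading 0-block: y = 0^k for some k with 1 ≤ k ≤ p.
Pump with i = 2: xy^2z = 0^{p+k} 2 1^p, which would require p+k = p. But k ≥ 1, so xy^2z ∉ L.
Contradiction. Therefore L is not regular.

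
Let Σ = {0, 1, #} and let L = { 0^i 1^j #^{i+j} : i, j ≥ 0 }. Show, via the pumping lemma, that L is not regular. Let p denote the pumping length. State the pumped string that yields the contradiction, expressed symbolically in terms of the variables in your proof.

0^{p+k} 1^p #^{2p}

Assume L is regular. Let p be the pumping length given by the pumping lemma.
Take w = 0^p 1^p #^{2p} ∈ L (with i=j=p, i+j=2p), |w| = 4p ≥ p.
Write w = xyz as guaranteed by the lemma, with |xy| ≤ p and |y| ≥ 1.
Because |xy| ≤ p and w begins with p copies of 0, we have y = 0^k with 1 ≤ k ≤ p.
Consider xy^2z = 0^{p+k} 1^p #^{2p}. Now the 0- and 1-counts sum to 2p+k, but the #-count is 2p ≠ 2p+k. So xy^2z ∉ L.
Contradiction. Therefore L is not regular.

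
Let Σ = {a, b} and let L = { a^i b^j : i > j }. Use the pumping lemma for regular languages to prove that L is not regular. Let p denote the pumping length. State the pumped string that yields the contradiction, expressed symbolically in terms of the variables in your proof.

a^{p+1-k} b^p

Assume L is regular; let p be its pumping constant.
Choose w = a^{p+1} b^p ∈ L, with |w| = 2p+1 ≥ p.
By the pumping lemma, w = xyz with |xy| ≤ p and y is nonempty.
The first p characters of w are a's, so xy (and hence y) consists only of a's. Write y = a^k, 1 ≤ k ≤ p.
Consider xy^0z = xz = a^{p+1-k} b^p. Since k ≥ 1, the a-count p+1-k is at most p, so i > j fails; thus xz ∉ L.
This is a contradiction; hence L is not regular.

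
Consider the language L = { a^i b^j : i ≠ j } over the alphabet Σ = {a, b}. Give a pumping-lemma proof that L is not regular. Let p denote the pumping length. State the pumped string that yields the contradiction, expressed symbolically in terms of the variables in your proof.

Assume L is regular; let p be its pumping constant.
Choose w = a^p b^{p+p!}. Since p ≠ p+p!, w ∈ L; and |w| ≥ p.
By the pumping lemma, w = xyz with |xy| ≤ p and |y| ≥ 1.
The first p characters of w are a's, so xy (and hence y) consists only of a's. Write y = a^k, 1 ≤ k ≤ p.
Since 1 ≤ k ≤ p, k divides p!; set t = 1 + p!/k. Then xy^t z has p + (p!/k)·k = p + p! copies of a. Now the a-count equals the b-count, so i ≠ j fails. So xy^t z = a^{p+p!} b^{p+p!} ∉ L.
This is a contradiction; hence L is not regular.

a^{p+p!} b^{p+p!}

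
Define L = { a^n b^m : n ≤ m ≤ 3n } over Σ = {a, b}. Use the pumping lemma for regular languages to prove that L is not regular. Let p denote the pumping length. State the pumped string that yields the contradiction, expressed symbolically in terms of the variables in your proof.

Assume L is regular. Let p be the pumping length given by the pumping lemma.
Take w = a^p b^p ∈ L (since p ≤ p ≤ 3p), with |w| = 2p ≥ p.
The pumping lemma gives a decomposition w = xyz where |xy| ≤ p and |y| ≥ 1.
The first p characters of w are a's, so xy (and hence y) consists only of a's. Write y = a^k, 1 ≤ k ≤ p.
Pump with i = 2: xy^2z = a^{p+k} b^p. Now n = p+k > p = m, so the condition n ≤ m fails. Thus xy^2z ∉ L.
This contradicts the pumping lemma, so L is not regular.

a^{p+k} b^p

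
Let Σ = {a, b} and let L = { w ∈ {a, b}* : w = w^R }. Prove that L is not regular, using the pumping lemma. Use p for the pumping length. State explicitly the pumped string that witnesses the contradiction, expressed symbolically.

a^{p+k} b a^p

Assume L is regular. Let p be the pumping length given by the pumping lemma.
Take w = a^p b a^p, a palindrome of length 2p+1 ≥ p.
The pumping lemma gives a decomposition w = xyz where |xy| ≤ p and y is nonempty.
The first p characters of w are a's, so xy (and hence y) consists only of a's. Write y = a^k, 1 ≤ k ≤ p.
Pump with i = 2: xy^2z = a^{p+k} b a^p. Its reverse is a^p b a^{p+k}, which differs from xy^2z since k ≥ 1. So xy^2z is not a palindrome and xy^2z ∉ L.
This contradicts the pumping lemma, so L is not regular.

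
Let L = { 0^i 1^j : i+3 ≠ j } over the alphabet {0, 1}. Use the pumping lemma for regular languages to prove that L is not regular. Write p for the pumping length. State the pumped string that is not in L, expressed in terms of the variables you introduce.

Assume L is regular; let p be its pumping constant.
Choose w = 0^p 1^{p+p!+3}. Since p ≠ (p+p!+3)-3 = p+p!, w ∈ L; and |w| ≥ p.
Write w = xyz as guaranteed by the lemma, with |xy| ≤ p and y is nonempty.
The first p characters of w are 0's, so xy (and hence y) consists only of 0's. Write y = 0^k, 1 ≤ k ≤ p.
Since 1 ≤ k ≤ p, k divides p!; set t = 1 + p!/k. Then xy^t z has p + (p!/k)·k = p + p! copies of 0. Now the 0-count is p+p! and (1-count)-3 = (p+p!+3)-3 = p+p!, so i+3 ≠ j fails. So xy^t z = 0^{p+p!} 1^{p+p!+3} ∉ L.
This contradicts the pumping lemma, so L is not regular.

0^{p+p!} 1^{p+p!+3}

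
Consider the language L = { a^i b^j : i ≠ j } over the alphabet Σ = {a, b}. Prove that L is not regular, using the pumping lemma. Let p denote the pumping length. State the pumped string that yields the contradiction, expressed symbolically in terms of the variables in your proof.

a^{p+p!} b^{p+p!}

Assume L is regular. Let p be the pumping length given by the pumping lemma.
Choose w = a^p b^{p+p!}. Since p ≠ p+p!, w ∈ L; and |w| ≥ p.
Write w = xyz as guaranteed by the lemma, with |xy| ≤ p and |y| ≥ 1.
Because |xy| ≤ p and w begins with p copies of a, we have y = a^k with 1 ≤ k ≤ p.
Since 1 ≤ k ≤ p, k divides p!; set t = 1 + p!/k. Then xy^t z has p + (p!/k)·k = p + p! copies of a. Now the a-count equals the b-count, so i ≠ j fails. So xy^t z = a^{p+p!} b^{p+p!} ∉ L.
This is a contradiction; hence L is not regular.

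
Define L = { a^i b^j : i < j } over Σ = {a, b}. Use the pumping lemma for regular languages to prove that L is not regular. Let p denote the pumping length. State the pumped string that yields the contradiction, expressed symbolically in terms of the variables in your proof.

Assume L is regular. Let p be the pumping length given by the pumping lemma.
Choose w = a^p b^{p+1} ∈ L, with |w| = 2p+1 ≥ p.
Write w = xyz as guaranteed by the lemma, with |xy| ≤ p and |y| ≥ 1.
The first p characters of w are a's, so xy (and hence y) consists only of a's. Write y = a^k, 1 ≤ k ≤ p.
Consider xy^2z = a^{p+k} b^{p+1}. Since k ≥ 1, the a-count p+k is at least p+1, so i < j fails; thus xy^2z ∉ L.
Contradiction. Therefore L is not regular.

a^{p+k} b^{p+1}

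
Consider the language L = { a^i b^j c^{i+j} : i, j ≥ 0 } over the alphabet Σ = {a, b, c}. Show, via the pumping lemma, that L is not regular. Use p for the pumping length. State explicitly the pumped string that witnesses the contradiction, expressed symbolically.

a^{p+k} b^p c^{2p}

Suppose for contradiction that L is regular, and let p be the pumping length.
Take w = a^p b^p c^{2p} ∈ L (with i=j=p, i+j=2p), |w| = 4p ≥ p.
The pumping lemma gives a decomposition w = xyz where |xy| ≤ p and |y| ≥ 1.
Because |xy| ≤ p and w begins with p copies of a, we have y = a^k with 1 ≤ k ≤ p.
Consider xy^2z = a^{p+k} b^p c^{2p}. Now the a- and b-counts sum to 2p+k, but the c-count is 2p ≠ 2p+k. So xy^2z ∉ L.
This contradicts the pumping lemma, so L is not regular.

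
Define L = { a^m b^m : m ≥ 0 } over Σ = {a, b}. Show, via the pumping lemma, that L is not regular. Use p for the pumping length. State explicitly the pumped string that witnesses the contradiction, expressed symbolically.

Assume L is regular; let p be its pumping constant.
Let w = a^p b^p ∈ L; note |w| = 2p ≥ p.
Write w = xyz as guaranteed by the lemma, with |xy| ≤ p and |y| ≥ 1.
The first p characters of w are a's, so xy (and hence y) consists only of a's. Write y = a^k, 1 ≤ k ≤ p.
Pump with i = 2: xy^2z = a^{p+k} b^p. For this to lie in L we would need p = p+k, which forces k = 0. But k ≥ 1, so xy^2z ∉ L.
This is a contradiction; hence L is not regular.

a^{p+k} b^p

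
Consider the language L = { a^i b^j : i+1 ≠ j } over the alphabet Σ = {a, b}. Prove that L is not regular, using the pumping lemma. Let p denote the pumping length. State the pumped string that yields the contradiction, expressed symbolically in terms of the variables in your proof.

a^{p+p!} b^{p+p!+1}

Suppose for contradiction that L is regular, and let p be the pumping length.
Choose w = a^p b^{p+p!+1}. Since p ≠ (p+p!+1)-1 = p+p!, w ∈ L; and |w| ≥ p.
By the pumping lemma, w = xyz with |xy| ≤ p and |y| ≥ 1.
Since the first p symbols of w are all a's and |xy| ≤ p, y lies entirely in the leading a-block: y = a^k for some k with 1 ≤ k ≤ p.
Since 1 ≤ k ≤ p, k divides p!; set t = 1 + p!/k. Then xy^t z has p + (p!/k)·k = p + p! copies of a. Now the a-count is p+p! and (b-count)-1 = (p+p!+1)-1 = p+p!, so i+1 ≠ j fails. So xy^t z = a^{p+p!} b^{p+p!+1} ∉ L.
This contradicts the pumping lemma, so L is not regular.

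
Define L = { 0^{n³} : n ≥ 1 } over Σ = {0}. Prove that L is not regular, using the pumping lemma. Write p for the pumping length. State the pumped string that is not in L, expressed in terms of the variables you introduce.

Assume L is regular; let p be its pumping constant.
Take w = 0^{p³} ∈ L with |w| = p³ ≥ p.
Write w = xyz as guaranteed by the lemma, with |xy| ≤ p and |y| > 0.
Then y = 0^k for some k with 1 ≤ k ≤ p.
Pump with i = 2: xy^2z = 0^{p³+k}. Since 1 ≤ k ≤ p, p³ < p³+k ≤ p³+p < p³+3p²+3p+1 = (p+1)³, so p³+k is not a perfect cube. So xy^2z ∉ L.
Contradiction. Therefore L is not regular.

0^{p³+k}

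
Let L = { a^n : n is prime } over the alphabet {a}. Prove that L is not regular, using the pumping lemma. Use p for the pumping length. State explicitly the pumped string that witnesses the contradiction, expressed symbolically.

a^{q(1+k)}

Assume L is regular; let p be its pumping constant.
Let q be a prime with q ≥ p+2 (infinitely many primes exist), and take w = a^q ∈ L with |w| = q ≥ p.
Write w = xyz as guaranteed by the lemma, with |xy| ≤ p and |y| > 0.
Then y = a^k for some k with 1 ≤ k ≤ p.
Since 1 ≤ k ≤ p, |xz| = q-k. Pump with i = q+1: |xy^{q+1}z| = (q-k)+(q+1)k = q+qk = q(1+k), which is composite (both factors ≥ 2). So xy^{q+1}z = a^{q(1+k)} ∉ L.
Contradiction. Therefore L is not regular.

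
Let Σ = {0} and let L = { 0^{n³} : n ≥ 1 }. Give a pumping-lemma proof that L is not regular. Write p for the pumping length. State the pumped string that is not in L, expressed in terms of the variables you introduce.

Suppose for contradiction that L is regular, and let p be the pumping length.
Take w = 0^{p³} ∈ L with |w| = p³ ≥ p.
Write w = xyz as guaranteed by the lemma, with |xy| ≤ p and |y| ≥ 1.
Then y = 0^k for some k with 1 ≤ k ≤ p.
Pump with i = 2: xy^2z = 0^{p³+k}. Since 1 ≤ k ≤ p, p³ < p³+k ≤ p³+p < p³+3p²+3p+1 = (p+1)³, so p³+k is not a perfect cube. So xy^2z ∉ L.
This is a contradiction; hence L is not regular.

0^{p³+k}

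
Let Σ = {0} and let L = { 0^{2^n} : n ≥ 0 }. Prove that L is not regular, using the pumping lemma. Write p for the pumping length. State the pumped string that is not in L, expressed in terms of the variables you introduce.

Assume L is regular. Let p be the pumping length given by the pumping lemma.
Take w = 0^{2^p} ∈ L with |w| = 2^p ≥ p.
The pumping lemma gives a decomposition w = xyz where |xy| ≤ p and y is nonempty.
Then y = 0^k for some k with 1 ≤ k ≤ p.
Pump with i = 2: xy^2z = 0^{2^p+k}. Since 1 ≤ k ≤ p < 2^p, we have 2^p < 2^p+k < 2^{p+1}, so 2^p+k is not a power of 2. So xy^2z ∉ L.
Contradiction. Therefore L is not regular.

0^{2^p+k}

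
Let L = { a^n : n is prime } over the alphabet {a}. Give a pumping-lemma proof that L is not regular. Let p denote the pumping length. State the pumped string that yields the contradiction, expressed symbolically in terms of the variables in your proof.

a^{q(1+k)}

Assume L is regular; let p be its pumping constant.
Let q be a prime with q ≥ p+2 (infinitely many primes exist), and take w = a^q ∈ L with |w| = q ≥ p.
The pumping lemma gives a decomposition w = xyz where |xy| ≤ p and y is nonempty.
Then y = a^k for some k with 1 ≤ k ≤ p.
Since 1 ≤ k ≤ p, |xz| = q-k. Pump with i = q+1: |xy^{q+1}z| = (q-k)+(q+1)k = q+qk = q(1+k), which is composite (both factors ≥ 2). So xy^{q+1}z = a^{q(1+k)} ∉ L.
This contradicts the pumping lemma, so L is not regular.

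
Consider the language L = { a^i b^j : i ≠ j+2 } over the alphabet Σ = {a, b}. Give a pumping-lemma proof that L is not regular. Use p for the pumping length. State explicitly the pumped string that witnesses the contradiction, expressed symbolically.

a^{p+p!} b^{p+p!-2}

Suppose for contradiction that L is regular, and let p be the pumping length.
Choose w = a^p b^{p+p!-2}. Since p ≠ (p+p!-2)+2 = p+p!, w ∈ L; and |w| ≥ p.
By the pumping lemma, w = xyz with |xy| ≤ p and y is nonempty.
Because |xy| ≤ p and w begins with p copies of a, we have y = a^k with 1 ≤ k ≤ p.
Since 1 ≤ k ≤ p, k divides p!; set t = 1 + p!/k. Then xy^t z has p + (p!/k)·k = p + p! copies of a. Now the a-count is p+p! and (b-count)+2 = (p+p!-2)+2 = p+p!, so i ≠ j+2 fails. So xy^t z = a^{p+p!} b^{p+p!-2} ∉ L.
This contradicts the pumping lemma, so L is not regular.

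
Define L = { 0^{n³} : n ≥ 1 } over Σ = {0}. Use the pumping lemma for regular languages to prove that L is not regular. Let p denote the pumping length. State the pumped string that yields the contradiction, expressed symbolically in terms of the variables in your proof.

0^{p³+k}

Assume L is regular; let p be its pumping constant.
Take w = 0^{p³} ∈ L with |w| = p³ ≥ p.
The pumping lemma gives a decomposition w = xyz where |xy| ≤ p and |y| > 0.
Then y = 0^k for some k with 1 ≤ k ≤ p.
Pump with i = 2: xy^2z = 0^{p³+k}. Since 1 ≤ k ≤ p, p³ < p³+k ≤ p³+p < p³+3p²+3p+1 = (p+1)³, so p³+k is not a perfect cube. So xy^2z ∉ L.
This is a contradiction; hence L is not regular.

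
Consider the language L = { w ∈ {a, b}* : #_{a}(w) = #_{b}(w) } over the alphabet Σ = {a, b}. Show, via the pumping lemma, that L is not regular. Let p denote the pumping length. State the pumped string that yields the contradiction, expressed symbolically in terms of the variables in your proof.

Assume L is regular; let p be its pumping constant.
Choose w = a^p b^p ∈ L with |w| = 2p ≥ p.
By the pumping lemma, w = xyz with |xy| ≤ p and |y| > 0.
Since the first p symbols of w are all a's and |xy| ≤ p, y lies entirely in the leading a-block: y = a^k for some k with 1 ≤ k ≤ p.
Pump with i = 2: xy^2z = a^{p+k} b^p has p+k occurrences of a but only p of b. Since k ≥ 1 the counts differ, so xy^2z ∉ L.
Contradiction. Therefore L is not regular.

a^{p+k} b^p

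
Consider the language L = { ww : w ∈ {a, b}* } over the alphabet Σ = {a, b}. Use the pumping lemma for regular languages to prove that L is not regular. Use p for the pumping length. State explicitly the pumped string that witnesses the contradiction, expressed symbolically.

Assume L is regular. Let p be the pumping length given by the pumping lemma.
Take w = a^p b^p a^p b^p = uu where u = a^pb^p; then w ∈ L and |w| = 4p ≥ p.
By the pumping lemma, w = xyz with |xy| ≤ p and y is nonempty.
Because |xy| ≤ p and w begins with p copies of a, we have y = a^k with 1 ≤ k ≤ p.
Pump with i = 2: xy^2z = a^{p+k} b^p a^p b^p, of length 4p+k. Suppose this equals vv. The string starts with a and ends with b, so v does too; thus the boundary between the two copies of v is a b→a transition. There is exactly one such transition, at position 2p+k, so |v| = 2p+k and |vv| = 4p+2k ≠ 4p+k since k ≥ 1. So xy^2z ∉ L.
This contradicts the pumping lemma, so L is not regular.

a^{p+k} b^p a^p b^p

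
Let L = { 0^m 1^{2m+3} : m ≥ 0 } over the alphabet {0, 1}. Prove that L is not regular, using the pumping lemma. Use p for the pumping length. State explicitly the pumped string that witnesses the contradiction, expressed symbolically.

Suppose for contradiction that L is regular, and let p be the pumping length.
Take w = 0^p 1^{2p+3}. Then w ∈ L and |w| = 3p+3 ≥ p.
The pumping lemma gives a decomposition w = xyz where |xy| ≤ p and |y| > 0.
Because |xy| ≤ p and w begins with p copies of 0, we have y = 0^k with 1 ≤ k ≤ p.
Pump with i = 2: xy^2z = 0^{p+k} 1^{2p+3}. For this to lie in L we would need 2p+3 = 2(p+k)+3, which forces k = 0. But k ≥ 1, so xy^2z ∉ L.
This is a contradiction; hence L is not regular.

0^{p+k} 1^{2p+3}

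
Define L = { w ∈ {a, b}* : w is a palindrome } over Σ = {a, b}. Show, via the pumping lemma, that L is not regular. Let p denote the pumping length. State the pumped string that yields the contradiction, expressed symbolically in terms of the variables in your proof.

Assume L is regular. Let p be the pumping length given by the pumping lemma.
Take w = a^p b a^p, a palindrome of length 2p+1 ≥ p.
Write w = xyz as guaranteed by the lemma, with |xy| ≤ p and |y| ≥ 1.
Since the first p symbols of w are all a's and |xy| ≤ p, y lies entirely in the leading a-block: y = a^k for some k with 1 ≤ k ≤ p.
Pump with i = 2: xy^2z = a^{p+k} b a^p. Its reverse is a^p b a^{p+k}, which differs from xy^2z since k ≥ 1. So xy^2z is not a palindrome and xy^2z ∉ L.
This is a contradiction; hence L is not regular.

a^{p+k} b a^p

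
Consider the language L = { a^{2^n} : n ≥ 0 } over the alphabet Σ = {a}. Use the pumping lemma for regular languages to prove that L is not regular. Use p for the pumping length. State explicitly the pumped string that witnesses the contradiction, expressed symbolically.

Suppose for contradiction that L is regular, and let p be the pumping length.
Take w = a^{2^p} ∈ L with |w| = 2^p ≥ p.
Write w = xyz as guaranteed by the lemma, with |xy| ≤ p and |y| ≥ 1.
Then y = a^k for some k with 1 ≤ k ≤ p.
Pump with i = 2: xy^2z = a^{2^p+k}. Since 1 ≤ k ≤ p < 2^p, we have 2^p < 2^p+k < 2^{p+1}, so 2^p+k is not a power of 2. So xy^2z ∉ L.
This is a contradiction; hence L is not regular.

a^{2^p+k}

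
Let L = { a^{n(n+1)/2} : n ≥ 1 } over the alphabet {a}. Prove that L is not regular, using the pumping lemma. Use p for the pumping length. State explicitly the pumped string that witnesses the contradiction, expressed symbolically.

a^{p(p+1)/2+k}

Assume L is regular. Let p be the pumping length given by the pumping lemma.
Take w = a^{p(p+1)/2} ∈ L with |w| = p(p+1)/2 ≥ p.
Write w = xyz as guaranteed by the lemma, with |xy| ≤ p and |y| ≥ 1.
Then y = a^k for some k with 1 ≤ k ≤ p.
Pump with i = 2: xy^2z = a^{p(p+1)/2+k}. Since 1 ≤ k ≤ p, p(p+1)/2 < p(p+1)/2+k ≤ p(p+1)/2+p < (p+1)(p+2)/2, so p(p+1)/2+k is strictly between consecutive triangular numbers. So xy^2z ∉ L.
Contradiction. Therefore L is not regular.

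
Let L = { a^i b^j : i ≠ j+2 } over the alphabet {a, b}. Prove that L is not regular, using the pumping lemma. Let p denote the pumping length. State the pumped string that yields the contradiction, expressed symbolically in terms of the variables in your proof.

a^{p+p!} b^{p+p!-2}

Assume L is regular. Let p be the pumping length given by the pumping lemma.
Choose w = a^p b^{p+p!-2}. Since p ≠ (p+p!-2)+2 = p+p!, w ∈ L; and |w| ≥ p.
By the pumping lemma, w = xyz with |xy| ≤ p and |y| > 0.
Because |xy| ≤ p and w begins with p copies of a, we have y = a^k with 1 ≤ k ≤ p.
Since 1 ≤ k ≤ p, k divides p!; set t = 1 + p!/k. Then xy^t z has p + (p!/k)·k = p + p! copies of a. Now the a-count is p+p! and (b-count)+2 = (p+p!-2)+2 = p+p!, so i ≠ j+2 fails. So xy^t z = a^{p+p!} b^{p+p!-2} ∉ L.
This contradicts the pumping lemma, so L is not regular.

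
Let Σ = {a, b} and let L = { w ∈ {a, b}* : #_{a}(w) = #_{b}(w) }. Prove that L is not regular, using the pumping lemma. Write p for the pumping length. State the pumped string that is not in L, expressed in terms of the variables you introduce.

a^{p+k} b^p

Assume L is regular; let p be its pumping constant.
Choose w = a^p b^p ∈ L with |w| = 2p ≥ p.
The pumping lemma gives a decomposition w = xyz where |xy| ≤ p and |y| > 0.
The first p characters of w are a's, so xy (and hence y) consists only of a's. Write y = a^k, 1 ≤ k ≤ p.
Pump with i = 2: xy^2z = a^{p+k} b^p has p+k occurrences of a but only p of b. Since k ≥ 1 the counts differ, so xy^2z ∉ L.
Contradiction. Therefore L is not regular.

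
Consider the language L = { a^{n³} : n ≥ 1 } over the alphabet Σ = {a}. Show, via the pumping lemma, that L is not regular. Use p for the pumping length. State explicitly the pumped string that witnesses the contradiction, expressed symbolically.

a^{p³+k}

Assume L is regular. Let p be the pumping length given by the pumping lemma.
Take w = a^{p³} ∈ L with |w| = p³ ≥ p.
Write w = xyz as guaranteed by the lemma, with |xy| ≤ p and |y| > 0.
Then y = a^k for some k with 1 ≤ k ≤ p.
Pump with i = 2: xy^2z = a^{p³+k}. Since 1 ≤ k ≤ p, p³ < p³+k ≤ p³+p < p³+3p²+3p+1 = (p+1)³, so p³+k is not a perfect cube. So xy^2z ∉ L.
This contradicts the pumping lemma, so L is not regular.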